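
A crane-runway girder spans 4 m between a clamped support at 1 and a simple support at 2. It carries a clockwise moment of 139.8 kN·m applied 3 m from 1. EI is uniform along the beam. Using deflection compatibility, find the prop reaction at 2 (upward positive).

Take the reaction at 2 as the redundant and release it; the primary structure is a cantilever fixed at 1.
Deflection at 2 on the released cantilever, summing each load's contribution:
  clockwise couple 139.8 at a = 3: M₀a(2L − a)/(2EI) = 1048/EI
Flexibility coefficient — unit upward force at 2: δ_{22} = L³/(3EI) = 21.33/EI.
The prop prevents deflection at 2: R_2 = δ_0/δ_{22} = 1048/21.33 = 49.15 kN.

R_2 = 49.15 kN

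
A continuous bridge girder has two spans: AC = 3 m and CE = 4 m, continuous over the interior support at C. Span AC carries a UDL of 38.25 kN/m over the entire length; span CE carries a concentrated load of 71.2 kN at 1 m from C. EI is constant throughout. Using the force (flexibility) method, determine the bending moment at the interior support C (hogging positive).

Release continuity at C by inserting a hinge; the redundant is the internal moment M_C. The primary structure is two simply-supported spans AC and CE.
Rotations at C on the released spans (each span's end-slope, ×1/EI):
  span AC: UDL 38.25: wL³/(24EI) = 43.03/EI
  span CE: point load 71.2 at a = 1: Pab(L + b)/(6LEI) = 62.3/EI
  relative rotation θ_0 = (43.03 + 62.3)/EI = 105.3/EI
A unit hogging moment at C produces rotation L₁/(3EI) + L₂/(3EI) = 2.333/EI.
Slope continuity at C: θ_0 = M_C·2.333/EI, so M_C = 105.3/2.333 = 45.14 kN·m (hogging).

M_C = 45.14 kN·m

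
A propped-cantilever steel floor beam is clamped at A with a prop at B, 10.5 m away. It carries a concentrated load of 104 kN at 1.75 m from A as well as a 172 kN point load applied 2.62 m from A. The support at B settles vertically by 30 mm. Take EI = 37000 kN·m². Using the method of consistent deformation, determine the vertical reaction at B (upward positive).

R_B = 15.94 kN

Take the reaction at B as the redundant and release it; the primary structure is a cantilever fixed at A.
Deflection at B on the released cantilever, summing each load's contribution:
  point load 104 at a = 1.75: Pa²(3L − a)/(6EI) = 1579/EI
  point load 172 at a = 2.62: Pa²(3L − a)/(6EI) = 5683/EI
  δ_0 = 7262/EI
Tip deflection under a unit load at B: L³/(3EI) = 385.9/EI.
With EI = 37000 kN·m²: δ_0 = 0.19628 m and δ_{BB} = 0.010429 m/kN.
Compatibility — the beam at B must follow the support down by 0.03 m: δ_0 − R_B·δ_{BB} = 0.03, so R_B = (0.19628 − 0.03)/0.010429 = 15.94 kN.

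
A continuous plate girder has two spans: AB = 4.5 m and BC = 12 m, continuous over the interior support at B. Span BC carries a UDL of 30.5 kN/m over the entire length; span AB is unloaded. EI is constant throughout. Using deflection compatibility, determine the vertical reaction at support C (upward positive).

Insert a hinge at B; M_B is the redundant, and each span becomes simply supported.
Discontinuity in slope at B on the released structure — sum the simple-span end rotations:
  span BC: UDL 30.5: wL³/(24EI) = 2196/EI
  relative rotation θ_0 = (0 + 2196)/EI = 2196/EI
A unit hogging moment at B produces rotation L₁/(3EI) + L₂/(3EI) = 5.5/EI.
Compatibility: M_B·(L₁+L₂)/(3EI) = θ_0, giving M_B = 399.3 kN·m (hogging).
Span BC, ΣM about C: R_B^{BC}·12 = 2196 + 399.3, so R_B^{BC} = 216.3 kN and R_C = 366 − 216.3 = 149.7 kN.

R_C = 149.7 kN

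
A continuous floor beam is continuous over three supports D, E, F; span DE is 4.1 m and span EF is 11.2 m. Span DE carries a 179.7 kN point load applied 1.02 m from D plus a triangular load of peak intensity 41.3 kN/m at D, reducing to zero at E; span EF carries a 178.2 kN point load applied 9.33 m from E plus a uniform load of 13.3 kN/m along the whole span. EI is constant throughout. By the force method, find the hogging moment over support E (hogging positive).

Insert a hinge at E; M_E is the redundant, and each span becomes simply supported.
Discontinuity in slope at E on the released structure — sum the simple-span end rotations:
  span DE: point load 179.7 at a = 1.02: Pab(L + a)/(6LEI) = 117.5/EI
  span DE: triangular load, peak 41.3: 7w₀L³/(360EI) = 55.35/EI
  span EF: point load 178.2 at a = 9.33: Pab(L + b)/(6LEI) = 604.7/EI
  span EF: UDL 13.3: wL³/(24EI) = 778.6/EI
  relative rotation θ_0 = (172.8 + 1383)/EI = 1556/EI
A unit hogging moment at E produces rotation L₁/(3EI) + L₂/(3EI) = 5.1/EI.
Compatibility: M_E·(L₁+L₂)/(3EI) = θ_0, giving M_E = 305.1 kN·m (hogging).

M_E = 305.1 kN·m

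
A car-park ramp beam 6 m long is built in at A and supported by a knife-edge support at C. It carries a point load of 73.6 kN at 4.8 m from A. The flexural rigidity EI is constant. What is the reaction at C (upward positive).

R_C = 51.81 kN

Release the roller at C. Primary structure: cantilever fixed at A.
Primary-structure tip deflection at C by superposition:
  point load 73.6 at a = 4.8: Pa²(3L − a)/(6EI) = 3731/EI
Tip deflection under a unit load at C: L³/(3EI) = 72/EI.
Compatibility at C: δ_0 − R_C·δ_{CC} = 0, so R_C = 3731/72 = 51.81 kN.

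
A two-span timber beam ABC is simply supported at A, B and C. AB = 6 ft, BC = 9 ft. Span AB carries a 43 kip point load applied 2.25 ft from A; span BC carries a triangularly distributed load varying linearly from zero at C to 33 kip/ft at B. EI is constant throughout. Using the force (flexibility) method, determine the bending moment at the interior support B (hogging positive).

Release continuity at B by inserting a hinge; the redundant is the internal moment M_B. The primary structure is two simply-supported spans AB and BC.
End slopes at the hinge B, treating each span as simply supported:
  span AB: point load 43 at a = 2.25: Pab(L + a)/(6LEI) = 83.14/EI
  span BC: triangular load, peak 33: w₀L³/(45EI) = 534.6/EI
  relative rotation θ_0 = (83.14 + 534.6)/EI = 617.7/EI
A unit hogging moment at B produces rotation L₁/(3EI) + L₂/(3EI) = 5/EI.
Slope continuity at B: θ_0 = M_B·5/EI, so M_B = 617.7/5 = 123.5 kip·ft (hogging).

M_B = 123.5 kip·ft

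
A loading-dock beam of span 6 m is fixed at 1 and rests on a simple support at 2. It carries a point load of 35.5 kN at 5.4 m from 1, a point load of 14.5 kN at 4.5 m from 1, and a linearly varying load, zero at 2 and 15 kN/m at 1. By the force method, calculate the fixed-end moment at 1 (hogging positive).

M_1 = 56.74 kN·m

Choose R_2 as the redundant. The primary structure is the cantilever fixed at 1.
Free-end deflection of the primary structure under the applied loading (downward +):
  point load 35.5 at a = 5.4: Pa²(3L − a)/(6EI) = 2174/EI
  point load 14.5 at a = 4.5: Pa²(3L − a)/(6EI) = 660.7/EI
  triangular load, peak 15 at the fixed end: w₀L⁴/(30EI) = 648/EI
  δ_0 = 3483/EI
Flexibility coefficient — unit upward force at 2: δ_{22} = L³/(3EI) = 72/EI.
The prop prevents deflection at 2: R_2 = δ_0/δ_{22} = 3483/72 = 48.37 kN.
Moment equilibrium about 1: M_1 = Σ(load moments about 1) − R_2·L = 346.9 − 48.37×6 = 56.74 kN·m.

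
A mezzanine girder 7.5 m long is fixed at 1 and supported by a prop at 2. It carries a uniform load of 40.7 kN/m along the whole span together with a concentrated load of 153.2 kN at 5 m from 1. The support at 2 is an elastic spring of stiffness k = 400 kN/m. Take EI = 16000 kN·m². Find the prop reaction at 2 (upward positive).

R_2 = 151 kN

Release the roller at 2. Primary structure: cantilever fixed at 1.
Primary-structure tip deflection at 2 by superposition:
  UDL 40.7: wL⁴/(8EI) = 16097/EI
  point load 153.2 at a = 5: Pa²(3L − a)/(6EI) = 11171/EI
  δ_0 = 27268/EI
Tip deflection under a unit load at 2: L³/(3EI) = 140.6/EI.
With EI = 16000 kN·m²: δ_0 = 1.7043 m and δ_{22} = 0.008789 m/kN.
Compatibility — the spring shortens by R_2/k under the reaction it provides: δ_0 − R_2·δ_{22} = R_2/k. With 1/k = 0.0025 m/kN, R_2 = δ_0 / (δ_{22} + 1/k) = 1.7043 / (0.008789 + 0.0025) = 151 kN.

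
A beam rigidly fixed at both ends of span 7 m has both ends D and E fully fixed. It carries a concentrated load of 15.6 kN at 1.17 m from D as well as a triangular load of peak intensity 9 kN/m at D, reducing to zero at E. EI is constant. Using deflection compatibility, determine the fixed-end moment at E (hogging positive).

M_E = 17.24 kN·m

Release both end moments; the primary structure is a simply-supported span DE with redundants M_D and M_E.
Simple-span end rotations at D and E under the given loads:
  at D: point load 15.6 at a = 1.17: Pab(L + b)/(6LEI) = 32.51/EI
  at E: point load 15.6 at a = 1.17: Pab(L + a)/(6LEI) = 20.7/EI
  at D: triangular load, peak 9: w₀L³/(45EI) = 68.6/EI
  at E: triangular load, peak 9: 7w₀L³/(360EI) = 60.02/EI
  θ_D0 = 101.1/EI,  θ_E0 = 80.72/EI
Flexibility coefficients: a unit moment at one end gives L/(3EI) there and L/(6EI) at the far end, so f₁₁ = f₂₂ = 2.333/EI and f₁₂ = f₂₁ = 1.167/EI.
Compatibility — zero rotation at each built-in end:
  2.333 M_D + 1.167 M_E = 101.1
  1.167 M_D + 2.333 M_E = 80.72
Solving the pair gives M_D = 34.71 kN·m and M_E = 17.24 kN·m (hogging).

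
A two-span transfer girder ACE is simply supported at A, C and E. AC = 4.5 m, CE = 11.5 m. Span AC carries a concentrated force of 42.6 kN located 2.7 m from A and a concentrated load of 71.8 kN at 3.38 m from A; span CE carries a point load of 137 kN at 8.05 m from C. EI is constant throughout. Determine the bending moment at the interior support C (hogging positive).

M_C = 179.8 kN·m

Take M_C as the redundant. Released structure: two simple spans AC and CE with a hinge at C.
End slopes at the hinge C, treating each span as simply supported:
  span AC: point load 42.6 at a = 2.7: Pab(L + a)/(6LEI) = 55.21/EI
  span AC: point load 71.8 at a = 3.38: Pab(L + a)/(6LEI) = 79.33/EI
  span CE: point load 137 at a = 8.05: Pab(L + b)/(6LEI) = 824.4/EI
  relative rotation θ_0 = (134.5 + 824.4)/EI = 958.9/EI
A unit hogging moment at C produces rotation L₁/(3EI) + L₂/(3EI) = 5.333/EI.
Compatibility: M_C·(L₁+L₂)/(3EI) = θ_0, giving M_C = 179.8 kN·m (hogging).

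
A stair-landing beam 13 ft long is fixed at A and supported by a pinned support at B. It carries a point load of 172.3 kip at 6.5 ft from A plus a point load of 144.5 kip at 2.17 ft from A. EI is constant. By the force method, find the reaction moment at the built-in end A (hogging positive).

M_A = 659.4 kip·ft

Release the roller at B. Primary structure: cantilever fixed at A.
Free-end deflection of the primary structure under the applied loading (downward +):
  point load 172.3 at a = 6.5: Pa²(3L − a)/(6EI) = 39432/EI
  point load 144.5 at a = 2.17: Pa²(3L − a)/(6EI) = 4177/EI
  δ_0 = 43608/EI
Flexibility coefficient — unit upward force at B: δ_{BB} = L³/(3EI) = 732.3/EI.
Compatibility at B: δ_0 − R_B·δ_{BB} = 0, so R_B = 43608/732.3 = 59.55 kip.
Moment equilibrium about A: M_A = Σ(load moments about A) − R_B·L = 1434 − 59.55×13 = 659.4 kip·ft.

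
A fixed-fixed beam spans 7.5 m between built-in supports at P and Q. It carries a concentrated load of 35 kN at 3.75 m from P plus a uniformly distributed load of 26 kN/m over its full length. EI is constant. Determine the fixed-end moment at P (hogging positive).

Release both end moments; the primary structure is a simply-supported span PQ with redundants M_P and M_Q.
On the primary (simply-supported) span, the end slopes from the loading are:
  at P: point load 35 at a = 3.75: Pab(L + b)/(6LEI) = 123/EI
  at Q: point load 35 at a = 3.75: Pab(L + a)/(6LEI) = 123/EI
  at P: UDL 26: wL³/(24EI) = 457/EI
  at Q: UDL 26: wL³/(24EI) = 457/EI
  θ_P0 = 580.1/EI,  θ_Q0 = 580.1/EI
Flexibility coefficients: a unit moment at one end gives L/(3EI) there and L/(6EI) at the far end, so f₁₁ = f₂₂ = 2.5/EI and f₁₂ = f₂₁ = 1.25/EI.
Compatibility — zero rotation at each built-in end:
  2.5 M_P + 1.25 M_Q = 580.1
  1.25 M_P + 2.5 M_Q = 580.1
Solving the pair gives M_P = 154.7 kN·m and M_Q = 154.7 kN·m (hogging).

M_P = 154.7 kN·m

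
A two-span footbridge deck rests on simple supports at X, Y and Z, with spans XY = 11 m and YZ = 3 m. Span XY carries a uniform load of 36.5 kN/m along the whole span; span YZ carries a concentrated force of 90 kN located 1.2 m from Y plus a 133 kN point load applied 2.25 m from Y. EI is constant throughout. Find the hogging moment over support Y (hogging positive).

Take M_Y as the redundant. Released structure: two simple spans XY and YZ with a hinge at Y.
Discontinuity in slope at Y on the released structure — sum the simple-span end rotations:
  span XY: UDL 36.5: wL³/(24EI) = 2024/EI
  span YZ: point load 90 at a = 1.2: Pab(L + b)/(6LEI) = 51.84/EI
  span YZ: point load 133 at a = 2.25: Pab(L + b)/(6LEI) = 46.76/EI
  relative rotation θ_0 = (2024 + 98.6)/EI = 2123/EI
A unit hogging moment at Y produces rotation L₁/(3EI) + L₂/(3EI) = 4.667/EI.
Compatibility: M_Y·(L₁+L₂)/(3EI) = θ_0, giving M_Y = 454.9 kN·m (hogging).

M_Y = 454.9 kN·m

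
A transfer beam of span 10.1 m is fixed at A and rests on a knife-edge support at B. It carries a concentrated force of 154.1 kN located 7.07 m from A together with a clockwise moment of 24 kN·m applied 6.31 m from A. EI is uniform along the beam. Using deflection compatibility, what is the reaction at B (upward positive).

Take the reaction at B as the redundant and release it; the primary structure is a cantilever fixed at A.
Primary-structure tip deflection at B by superposition:
  point load 154.1 at a = 7.07: Pa²(3L − a)/(6EI) = 29822/EI
  clockwise couple 24 at a = 6.31: M₀a(2L − a)/(2EI) = 1052/EI
  δ_0 = 30874/EI
Tip deflection under a unit load at B: L³/(3EI) = 343.4/EI.
Compatibility at B: δ_0 − R_B·δ_{BB} = 0, so R_B = 30874/343.4 = 89.9 kN.

R_B = 89.9 kN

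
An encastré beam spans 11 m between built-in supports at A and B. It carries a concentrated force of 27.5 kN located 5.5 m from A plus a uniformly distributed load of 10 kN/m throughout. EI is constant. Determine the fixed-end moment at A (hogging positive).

Take the two fixed-end moments M_A, M_B as redundants; the released structure is the simple span AB.
End rotations of the released simple span under the applied load (×1/EI):
  at A: point load 27.5 at a = 5.5: Pab(L + b)/(6LEI) = 208/EI
  at B: point load 27.5 at a = 5.5: Pab(L + a)/(6LEI) = 208/EI
  at A: UDL 10: wL³/(24EI) = 554.6/EI
  at B: UDL 10: wL³/(24EI) = 554.6/EI
  θ_A0 = 762.6/EI,  θ_B0 = 762.6/EI
Flexibility coefficients: a unit moment at one end gives L/(3EI) there and L/(6EI) at the far end, so f₁₁ = f₂₂ = 3.667/EI and f₁₂ = f₂₁ = 1.833/EI.
Compatibility — zero rotation at each built-in end:
  3.667 M_A + 1.833 M_B = 762.6
  1.833 M_A + 3.667 M_B = 762.6
Solving the pair gives M_A = 138.6 kN·m and M_B = 138.6 kN·m (hogging).

M_A = 138.6 kN·m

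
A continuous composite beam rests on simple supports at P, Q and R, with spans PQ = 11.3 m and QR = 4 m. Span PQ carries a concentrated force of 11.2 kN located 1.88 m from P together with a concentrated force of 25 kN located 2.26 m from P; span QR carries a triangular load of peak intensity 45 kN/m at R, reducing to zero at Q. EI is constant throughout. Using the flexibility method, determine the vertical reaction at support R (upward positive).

R_R = 50.36 kN

Insert a hinge at Q; M_Q is the redundant, and each span becomes simply supported.
Discontinuity in slope at Q on the released structure — sum the simple-span end rotations:
  span PQ: point load 11.2 at a = 1.88: Pab(L + a)/(6LEI) = 38.56/EI
  span PQ: point load 25 at a = 2.26: Pab(L + a)/(6LEI) = 102.2/EI
  span QR: triangular load, peak 45: 7w₀L³/(360EI) = 56/EI
  relative rotation θ_0 = (140.7 + 56)/EI = 196.7/EI
A unit hogging moment at Q produces rotation L₁/(3EI) + L₂/(3EI) = 5.1/EI.
Compatibility: M_Q·(L₁+L₂)/(3EI) = θ_0, giving M_Q = 38.57 kN·m (hogging).
Span QR, ΣM about R: R_Q^{QR}·4 = 120 + 38.57, so R_Q^{QR} = 39.64 kN and R_R = 90 − 39.64 = 50.36 kN.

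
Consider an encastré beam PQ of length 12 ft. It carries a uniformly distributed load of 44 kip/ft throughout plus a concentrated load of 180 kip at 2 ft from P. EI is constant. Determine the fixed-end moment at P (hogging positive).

M_P = 778 kip·ft

Take the two fixed-end moments M_P, M_Q as redundants; the released structure is the simple span PQ.
End rotations of the released simple span under the applied load (×1/EI):
  at P: UDL 44: wL³/(24EI) = 3168/EI
  at Q: UDL 44: wL³/(24EI) = 3168/EI
  at P: point load 180 at a = 2: Pab(L + b)/(6LEI) = 1100/EI
  at Q: point load 180 at a = 2: Pab(L + a)/(6LEI) = 700/EI
  θ_P0 = 4268/EI,  θ_Q0 = 3868/EI
Flexibility coefficients: a unit moment at one end gives L/(3EI) there and L/(6EI) at the far end, so f₁₁ = f₂₂ = 4/EI and f₁₂ = f₂₁ = 2/EI.
Compatibility — zero rotation at each built-in end:
  4 M_P + 2 M_Q = 4268
  2 M_P + 4 M_Q = 3868
Solving the pair gives M_P = 778 kip·ft and M_Q = 578 kip·ft (hogging).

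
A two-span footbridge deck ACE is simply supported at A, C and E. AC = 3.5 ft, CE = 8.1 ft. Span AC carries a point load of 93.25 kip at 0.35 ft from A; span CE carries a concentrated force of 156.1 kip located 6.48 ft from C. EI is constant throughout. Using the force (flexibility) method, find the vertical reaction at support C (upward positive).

R_C = 77.22 kip

Release continuity at C by inserting a hinge; the redundant is the internal moment M_C. The primary structure is two simply-supported spans AC and CE.
Discontinuity in slope at C on the released structure — sum the simple-span end rotations:
  span AC: point load 93.25 at a = 0.35: Pab(L + a)/(6LEI) = 18.85/EI
  span CE: point load 156.1 at a = 6.48: Pab(L + b)/(6LEI) = 327.7/EI
  relative rotation θ_0 = (18.85 + 327.7)/EI = 346.6/EI
A unit hogging moment at C produces rotation L₁/(3EI) + L₂/(3EI) = 3.867/EI.
Slope continuity at C: θ_0 = M_C·3.867/EI, so M_C = 346.6/3.867 = 89.63 kip·ft (hogging).
Span AC, ΣM about A with M_C applied at C: R_C^{AC}·3.5 = 32.64 + 89.63, so R_C^{AC} = 34.93 kip and R_A = 93.25 − 34.93 = 58.32 kip.
Span CE, ΣM about E: R_C^{CE}·8.1 = 252.9 + 89.63, so R_C^{CE} = 42.29 kip and R_E = 156.1 − 42.29 = 113.8 kip.
R_C = 34.93 + 42.29 = 77.22 kip.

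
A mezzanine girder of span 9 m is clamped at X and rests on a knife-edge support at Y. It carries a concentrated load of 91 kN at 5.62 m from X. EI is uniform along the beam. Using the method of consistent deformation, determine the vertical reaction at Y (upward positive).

R_Y = 42.15 kN

Release the roller at Y. Primary structure: cantilever fixed at X.
Free-end deflection of the primary structure under the applied loading (downward +):
  point load 91 at a = 5.62: Pa²(3L − a)/(6EI) = 10242/EI
Flexibility coefficient — unit upward force at Y: δ_{YY} = L³/(3EI) = 243/EI.
Compatibility at Y: δ_0 − R_Y·δ_{YY} = 0, so R_Y = 10242/243 = 42.15 kN.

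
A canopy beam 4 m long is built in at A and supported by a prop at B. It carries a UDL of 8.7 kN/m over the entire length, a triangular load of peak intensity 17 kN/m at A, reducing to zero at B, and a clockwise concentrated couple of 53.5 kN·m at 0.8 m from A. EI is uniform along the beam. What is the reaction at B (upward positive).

R_B = 27.07 kN

Release the roller at B. Primary structure: cantilever fixed at A.
Downward deflection at the released point B due to the loads:
  UDL 8.7: wL⁴/(8EI) = 278.4/EI
  triangular load, peak 17 at the fixed end: w₀L⁴/(30EI) = 145.1/EI
  clockwise couple 53.5 at a = 0.8: M₀a(2L − a)/(2EI) = 154.1/EI
  δ_0 = 577.5/EI
Flexibility coefficient — unit upward force at B: δ_{BB} = L³/(3EI) = 21.33/EI.
Compatibility at B: δ_0 − R_B·δ_{BB} = 0, so R_B = 577.5/21.33 = 27.07 kN.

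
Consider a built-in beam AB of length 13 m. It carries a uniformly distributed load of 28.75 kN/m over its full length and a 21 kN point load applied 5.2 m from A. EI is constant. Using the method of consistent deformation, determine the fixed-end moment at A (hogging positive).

M_A = 444.2 kN·m

Take the two fixed-end moments M_A, M_B as redundants; the released structure is the simple span AB.
On the primary (simply-supported) span, the end slopes from the loading are:
  at A: UDL 28.75: wL³/(24EI) = 2632/EI
  at B: UDL 28.75: wL³/(24EI) = 2632/EI
  at A: point load 21 at a = 5.2: Pab(L + b)/(6LEI) = 227.1/EI
  at B: point load 21 at a = 5.2: Pab(L + a)/(6LEI) = 198.7/EI
  θ_A0 = 2859/EI,  θ_B0 = 2831/EI
Flexibility coefficients: a unit moment at one end gives L/(3EI) there and L/(6EI) at the far end, so f₁₁ = f₂₂ = 4.333/EI and f₁₂ = f₂₁ = 2.167/EI.
Compatibility — zero rotation at each built-in end:
  4.333 M_A + 2.167 M_B = 2859
  2.167 M_A + 4.333 M_B = 2831
Solving the pair gives M_A = 444.2 kN·m and M_B = 431.1 kN·m (hogging).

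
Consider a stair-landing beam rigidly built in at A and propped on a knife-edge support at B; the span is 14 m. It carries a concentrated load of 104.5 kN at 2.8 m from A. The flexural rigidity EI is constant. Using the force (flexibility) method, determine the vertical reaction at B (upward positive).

R_B = 5.852 kN

Choose R_B as the redundant. The primary structure is the cantilever fixed at A.
Primary-structure tip deflection at B by superposition:
  point load 104.5 at a = 2.8: Pa²(3L − a)/(6EI) = 5353/EI
Tip deflection under a unit load at B: L³/(3EI) = 914.7/EI.
Compatibility at B: δ_0 − R_B·δ_{BB} = 0, so R_B = 5353/914.7 = 5.852 kN.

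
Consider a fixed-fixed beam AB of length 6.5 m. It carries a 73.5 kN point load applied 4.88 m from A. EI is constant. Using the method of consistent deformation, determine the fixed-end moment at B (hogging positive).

M_B = 67.11 kN·m

Release both end moments; the primary structure is a simply-supported span AB with redundants M_A and M_B.
On the primary (simply-supported) span, the end slopes from the loading are:
  at A: point load 73.5 at a = 4.88: Pab(L + b)/(6LEI) = 121/EI
  at B: point load 73.5 at a = 4.88: Pab(L + a)/(6LEI) = 169.6/EI
  θ_A0 = 121/EI,  θ_B0 = 169.6/EI
Flexibility coefficients: a unit moment at one end gives L/(3EI) there and L/(6EI) at the far end, so f₁₁ = f₂₂ = 2.167/EI and f₁₂ = f₂₁ = 1.083/EI.
Compatibility — zero rotation at each built-in end:
  2.167 M_A + 1.083 M_B = 121
  1.083 M_A + 2.167 M_B = 169.6
Solving the pair gives M_A = 22.28 kN·m and M_B = 67.11 kN·m (hogging).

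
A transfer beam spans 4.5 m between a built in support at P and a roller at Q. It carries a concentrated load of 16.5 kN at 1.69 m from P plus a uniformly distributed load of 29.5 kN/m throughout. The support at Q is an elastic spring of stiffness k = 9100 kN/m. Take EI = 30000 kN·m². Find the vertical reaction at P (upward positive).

R_P = 101.6 kN

Take the reaction at Q as the redundant and release it; the primary structure is a cantilever fixed at P.
Downward deflection at the released point Q due to the loads:
  point load 16.5 at a = 1.69: Pa²(3L − a)/(6EI) = 92.76/EI
  UDL 29.5: wL⁴/(8EI) = 1512/EI
  δ_0 = 1605/EI
Flexibility coefficient — unit upward force at Q: δ_{QQ} = L³/(3EI) = 30.38/EI.
With EI = 30000 kN·m²: δ_0 = 0.053495 m and δ_{QQ} = 0.001012 m/kN.
Compatibility — the spring shortens by R_Q/k under the reaction it provides: δ_0 − R_Q·δ_{QQ} = R_Q/k. With 1/k = 0.00011 m/kN, R_Q = δ_0 / (δ_{QQ} + 1/k) = 0.053495 / (0.001012 + 0.00011) = 47.66 kN.
Vertical equilibrium: R_P = ΣP − R_Q = 149.2 − 47.66 = 101.6 kN.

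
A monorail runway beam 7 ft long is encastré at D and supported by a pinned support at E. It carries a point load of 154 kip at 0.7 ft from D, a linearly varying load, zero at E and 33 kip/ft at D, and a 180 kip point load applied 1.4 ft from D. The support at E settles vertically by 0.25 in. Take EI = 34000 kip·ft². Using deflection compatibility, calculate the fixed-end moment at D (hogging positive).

Release the roller at E. Primary structure: cantilever fixed at D.
Deflection at E on the released cantilever, summing each load's contribution:
  point load 154 at a = 0.7: Pa²(3L − a)/(6EI) = 255.3/EI
  triangular load, peak 33 at the fixed end: w₀L⁴/(30EI) = 2641/EI
  point load 180 at a = 1.4: Pa²(3L − a)/(6EI) = 1152/EI
  δ_0 = 4049/EI
Flexibility coefficient — unit upward force at E: δ_{EE} = L³/(3EI) = 114.3/EI.
With EI = 34000 kip·ft²: δ_0 = 0.11908 ft and δ_{EE} = 0.003363 ft/kip.
Compatibility — the beam at E must follow the support down by 0.02083 ft: δ_0 − R_E·δ_{EE} = 0.02083, so R_E = (0.11908 − 0.02083)/0.003363 = 29.22 kip.
Moment equilibrium about D: M_D = Σ(load moments about D) − R_E·L = 629.3 − 29.22×7 = 424.8 kip·ft.

M_D = 424.8 kip·ft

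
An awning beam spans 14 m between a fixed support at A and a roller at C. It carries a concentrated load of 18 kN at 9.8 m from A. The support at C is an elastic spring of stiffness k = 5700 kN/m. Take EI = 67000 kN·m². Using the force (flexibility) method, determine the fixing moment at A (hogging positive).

Take the reaction at C as the redundant and release it; the primary structure is a cantilever fixed at A.
Deflection at C on the released cantilever, summing each load's contribution:
  point load 18 at a = 9.8: Pa²(3L − a)/(6EI) = 9277/EI
Flexibility coefficient — unit upward force at C: δ_{CC} = L³/(3EI) = 914.7/EI.
With EI = 67000 kN·m²: δ_0 = 0.13847 m and δ_{CC} = 0.013652 m/kN.
Compatibility — the spring shortens by R_C/k under the reaction it provides: δ_0 − R_C·δ_{CC} = R_C/k. With 1/k = 0.000175 m/kN, R_C = δ_0 / (δ_{CC} + 1/k) = 0.13847 / (0.013652 + 0.000175) = 10.01 kN.
Moment equilibrium about A: M_A = Σ(load moments about A) − R_C·L = 176.4 − 10.01×14 = 36.2 kN·m.

M_A = 36.2 kN·m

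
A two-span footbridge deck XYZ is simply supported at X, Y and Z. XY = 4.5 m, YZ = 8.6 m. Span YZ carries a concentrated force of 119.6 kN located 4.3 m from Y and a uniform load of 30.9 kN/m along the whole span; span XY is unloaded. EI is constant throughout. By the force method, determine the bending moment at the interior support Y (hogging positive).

Insert a hinge at Y; M_Y is the redundant, and each span becomes simply supported.
Rotations at Y on the released spans (each span's end-slope, ×1/EI):
  span YZ: point load 119.6 at a = 4.3: Pab(L + b)/(6LEI) = 552.9/EI
  span YZ: UDL 30.9: wL³/(24EI) = 818.9/EI
  relative rotation θ_0 = (0 + 1372)/EI = 1372/EI
A unit hogging moment at Y produces rotation L₁/(3EI) + L₂/(3EI) = 4.367/EI.
Compatibility: M_Y·(L₁+L₂)/(3EI) = θ_0, giving M_Y = 314.1 kN·m (hogging).

M_Y = 314.1 kN·m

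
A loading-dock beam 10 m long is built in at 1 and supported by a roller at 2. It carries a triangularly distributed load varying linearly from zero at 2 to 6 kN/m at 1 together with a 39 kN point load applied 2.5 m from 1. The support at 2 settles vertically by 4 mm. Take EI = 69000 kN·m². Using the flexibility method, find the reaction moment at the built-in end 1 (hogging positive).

M_1 = 112.3 kN·m

Take the reaction at 2 as the redundant and release it; the primary structure is a cantilever fixed at 1.
Free-end deflection of the primary structure under the applied loading (downward +):
  triangular load, peak 6 at the fixed end: w₀L⁴/(30EI) = 2000/EI
  point load 39 at a = 2.5: Pa²(3L − a)/(6EI) = 1117/EI
  δ_0 = 3117/EI
Flexibility coefficient — unit upward force at 2: δ_{22} = L³/(3EI) = 333.3/EI.
With EI = 69000 kN·m²: δ_0 = 0.045177 m and δ_{22} = 0.004831 m/kN.
Compatibility — the beam at 2 must follow the support down by 0.004 m: δ_0 − R_2·δ_{22} = 0.004, so R_2 = (0.045177 − 0.004)/0.004831 = 8.524 kN.
Moment equilibrium about 1: M_1 = Σ(load moments about 1) − R_2·L = 197.5 − 8.524×10 = 112.3 kN·m.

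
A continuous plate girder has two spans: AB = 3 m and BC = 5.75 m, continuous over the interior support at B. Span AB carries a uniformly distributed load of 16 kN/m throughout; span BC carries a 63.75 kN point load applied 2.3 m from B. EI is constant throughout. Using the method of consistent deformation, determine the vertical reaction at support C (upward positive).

Insert a hinge at B; M_B is the redundant, and each span becomes simply supported.
End slopes at the hinge B, treating each span as simply supported:
  span AB: UDL 16: wL³/(24EI) = 18/EI
  span BC: point load 63.75 at a = 2.3: Pab(L + b)/(6LEI) = 134.9/EI
  relative rotation θ_0 = (18 + 134.9)/EI = 152.9/EI
A unit hogging moment at B produces rotation L₁/(3EI) + L₂/(3EI) = 2.917/EI.
Compatibility: M_B·(L₁+L₂)/(3EI) = θ_0, giving M_B = 52.42 kN·m (hogging).
Span BC, ΣM about C: R_B^{BC}·5.75 = 219.9 + 52.42, so R_B^{BC} = 47.37 kN and R_C = 63.75 − 47.37 = 16.38 kN.

R_C = 16.38 kN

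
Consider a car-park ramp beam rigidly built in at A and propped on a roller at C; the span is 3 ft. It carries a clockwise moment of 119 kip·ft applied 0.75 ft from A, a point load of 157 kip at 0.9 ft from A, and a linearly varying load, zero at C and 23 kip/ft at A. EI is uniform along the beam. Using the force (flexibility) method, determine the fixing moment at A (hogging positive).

Release the roller at C. Primary structure: cantilever fixed at A.
Free-end deflection of the primary structure under the applied loading (downward +):
  clockwise couple 119 at a = 0.75: M₀a(2L − a)/(2EI) = 234.3/EI
  point load 157 at a = 0.9: Pa²(3L − a)/(6EI) = 171.7/EI
  triangular load, peak 23 at the fixed end: w₀L⁴/(30EI) = 62.1/EI
  δ_0 = 468.1/EI
Flexibility coefficient — unit upward force at C: δ_{CC} = L³/(3EI) = 9/EI.
Compatibility at C: δ_0 − R_C·δ_{CC} = 0, so R_C = 468.1/9 = 52.01 kip.
Moment equilibrium about A: M_A = Σ(load moments about A) − R_C·L = 294.8 − 52.01×3 = 138.8 kip·ft.

M_A = 138.8 kip·ft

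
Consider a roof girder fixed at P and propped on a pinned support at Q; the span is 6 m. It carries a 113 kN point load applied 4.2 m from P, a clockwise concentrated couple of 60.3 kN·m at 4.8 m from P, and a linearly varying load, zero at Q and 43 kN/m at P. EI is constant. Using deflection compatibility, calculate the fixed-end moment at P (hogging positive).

M_P = 169.2 kN·m

Release the roller at Q. Primary structure: cantilever fixed at P.
Deflection at Q on the released cantilever, summing each load's contribution:
  point load 113 at a = 4.2: Pa²(3L − a)/(6EI) = 4585/EI
  clockwise couple 60.3 at a = 4.8: M₀a(2L − a)/(2EI) = 1042/EI
  triangular load, peak 43 at the fixed end: w₀L⁴/(30EI) = 1858/EI
  δ_0 = 7484/EI
Flexibility coefficient — unit upward force at Q: δ_{QQ} = L³/(3EI) = 72/EI.
The prop prevents deflection at Q: R_Q = δ_0/δ_{QQ} = 7484/72 = 103.9 kN.
Moment equilibrium about P: M_P = Σ(load moments about P) − R_Q·L = 792.9 − 103.9×6 = 169.2 kN·m.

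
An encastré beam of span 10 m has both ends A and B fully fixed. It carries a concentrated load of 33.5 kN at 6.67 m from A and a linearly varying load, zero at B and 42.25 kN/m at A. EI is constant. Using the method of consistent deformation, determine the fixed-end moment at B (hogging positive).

M_B = 190.5 kN·m

Release both end moments; the primary structure is a simply-supported span AB with redundants M_A and M_B.
On the primary (simply-supported) span, the end slopes from the loading are:
  at A: point load 33.5 at a = 6.67: Pab(L + b)/(6LEI) = 165.3/EI
  at B: point load 33.5 at a = 6.67: Pab(L + a)/(6LEI) = 206.7/EI
  at A: triangular load, peak 42.25: w₀L³/(45EI) = 938.9/EI
  at B: triangular load, peak 42.25: 7w₀L³/(360EI) = 821.5/EI
  θ_A0 = 1104/EI,  θ_B0 = 1028/EI
Flexibility coefficients: a unit moment at one end gives L/(3EI) there and L/(6EI) at the far end, so f₁₁ = f₂₂ = 3.333/EI and f₁₂ = f₂₁ = 1.667/EI.
Compatibility — zero rotation at each built-in end:
  3.333 M_A + 1.667 M_B = 1104
  1.667 M_A + 3.333 M_B = 1028
Solving the pair gives M_A = 236 kN·m and M_B = 190.5 kN·m (hogging).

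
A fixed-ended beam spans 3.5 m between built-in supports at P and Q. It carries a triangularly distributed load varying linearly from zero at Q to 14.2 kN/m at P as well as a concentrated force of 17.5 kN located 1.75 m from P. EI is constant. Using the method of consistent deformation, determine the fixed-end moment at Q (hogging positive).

M_Q = 13.45 kN·m

Release both end moments; the primary structure is a simply-supported span PQ with redundants M_P and M_Q.
Simple-span end rotations at P and Q under the given loads:
  at P: triangular load, peak 14.2: w₀L³/(45EI) = 13.53/EI
  at Q: triangular load, peak 14.2: 7w₀L³/(360EI) = 11.84/EI
  at P: point load 17.5 at a = 1.75: Pab(L + b)/(6LEI) = 13.4/EI
  at Q: point load 17.5 at a = 1.75: Pab(L + a)/(6LEI) = 13.4/EI
  θ_P0 = 26.93/EI,  θ_Q0 = 25.24/EI
Flexibility coefficients: a unit moment at one end gives L/(3EI) there and L/(6EI) at the far end, so f₁₁ = f₂₂ = 1.167/EI and f₁₂ = f₂₁ = 0.5833/EI.
Compatibility — zero rotation at each built-in end:
  1.167 M_P + 0.5833 M_Q = 26.93
  0.5833 M_P + 1.167 M_Q = 25.24
Solving the pair gives M_P = 16.35 kN·m and M_Q = 13.45 kN·m (hogging).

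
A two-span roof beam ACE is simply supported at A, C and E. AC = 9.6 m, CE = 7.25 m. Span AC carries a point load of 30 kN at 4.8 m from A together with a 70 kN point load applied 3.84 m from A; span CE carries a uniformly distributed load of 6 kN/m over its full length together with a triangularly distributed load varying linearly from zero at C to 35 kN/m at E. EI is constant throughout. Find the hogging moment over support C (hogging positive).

Release continuity at C by inserting a hinge; the redundant is the internal moment M_C. The primary structure is two simply-supported spans AC and CE.
Rotations at C on the released spans (each span's end-slope, ×1/EI):
  span AC: point load 30 at a = 4.8: Pab(L + a)/(6LEI) = 172.8/EI
  span AC: point load 70 at a = 3.84: Pab(L + a)/(6LEI) = 361.3/EI
  span CE: UDL 6: wL³/(24EI) = 95.27/EI
  span CE: triangular load, peak 35: 7w₀L³/(360EI) = 259.3/EI
  relative rotation θ_0 = (534.1 + 354.6)/EI = 888.7/EI
A unit hogging moment at C produces rotation L₁/(3EI) + L₂/(3EI) = 5.617/EI.
Compatibility: M_C·(L₁+L₂)/(3EI) = θ_0, giving M_C = 158.2 kN·m (hogging).

M_C = 158.2 kN·m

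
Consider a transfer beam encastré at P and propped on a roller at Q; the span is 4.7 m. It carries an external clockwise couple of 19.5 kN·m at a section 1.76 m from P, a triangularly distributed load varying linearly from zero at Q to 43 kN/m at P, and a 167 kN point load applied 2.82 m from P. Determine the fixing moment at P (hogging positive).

Release the roller at Q. Primary structure: cantilever fixed at P.
Free-end deflection of the primary structure under the applied loading (downward +):
  clockwise couple 19.5 at a = 1.76: M₀a(2L − a)/(2EI) = 131.1/EI
  triangular load, peak 43 at the fixed end: w₀L⁴/(30EI) = 699.4/EI
  point load 167 at a = 2.82: Pa²(3L − a)/(6EI) = 2497/EI
  δ_0 = 3327/EI
Tip deflection under a unit load at Q: L³/(3EI) = 34.61/EI.
The prop prevents deflection at Q: R_Q = δ_0/δ_{QQ} = 3327/34.61 = 96.14 kN.
Moment equilibrium about P: M_P = Σ(load moments about P) − R_Q·L = 648.8 − 96.14×4.7 = 196.9 kN·m.

M_P = 196.9 kN·m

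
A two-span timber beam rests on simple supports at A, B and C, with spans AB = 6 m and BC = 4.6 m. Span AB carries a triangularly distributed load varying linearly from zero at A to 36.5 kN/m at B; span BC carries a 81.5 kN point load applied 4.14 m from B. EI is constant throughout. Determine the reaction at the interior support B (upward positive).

R_B = 103.3 kN

Take M_B as the redundant. Released structure: two simple spans AB and BC with a hinge at B.
Rotations at B on the released spans (each span's end-slope, ×1/EI):
  span AB: triangular load, peak 36.5: w₀L³/(45EI) = 175.2/EI
  span BC: point load 81.5 at a = 4.14: Pab(L + b)/(6LEI) = 28.45/EI
  relative rotation θ_0 = (175.2 + 28.45)/EI = 203.7/EI
A unit hogging moment at B produces rotation L₁/(3EI) + L₂/(3EI) = 3.533/EI.
Slope continuity at B: θ_0 = M_B·3.533/EI, so M_B = 203.7/3.533 = 57.64 kN·m (hogging).
Span AB, ΣM about A with M_B applied at B: R_B^{AB}·6 = 438 + 57.64, so R_B^{AB} = 82.61 kN and R_A = 109.5 − 82.61 = 26.89 kN.
Span BC, ΣM about C: R_B^{BC}·4.6 = 37.49 + 57.64, so R_B^{BC} = 20.68 kN and R_C = 81.5 − 20.68 = 60.82 kN.
R_B = 82.61 + 20.68 = 103.3 kN.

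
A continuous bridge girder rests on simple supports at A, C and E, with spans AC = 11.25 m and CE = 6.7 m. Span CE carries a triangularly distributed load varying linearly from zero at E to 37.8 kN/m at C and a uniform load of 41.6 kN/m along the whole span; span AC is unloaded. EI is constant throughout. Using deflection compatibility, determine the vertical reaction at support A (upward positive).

Release continuity at C by inserting a hinge; the redundant is the internal moment M_C. The primary structure is two simply-supported spans AC and CE.
Rotations at C on the released spans (each span's end-slope, ×1/EI):
  span CE: triangular load, peak 37.8: w₀L³/(45EI) = 252.6/EI
  span CE: UDL 41.6: wL³/(24EI) = 521.3/EI
  relative rotation θ_0 = (0 + 774)/EI = 774/EI
A unit hogging moment at C produces rotation L₁/(3EI) + L₂/(3EI) = 5.983/EI.
Compatibility: M_C·(L₁+L₂)/(3EI) = θ_0, giving M_C = 129.4 kN·m (hogging).
Span AC, ΣM about A with M_C applied at C: R_C^{AC}·11.25 = 0 + 129.4, so R_C^{AC} = 11.5 kN and R_A = 0 − 11.5 = -11.5 kN.

R_A = -11.5 kN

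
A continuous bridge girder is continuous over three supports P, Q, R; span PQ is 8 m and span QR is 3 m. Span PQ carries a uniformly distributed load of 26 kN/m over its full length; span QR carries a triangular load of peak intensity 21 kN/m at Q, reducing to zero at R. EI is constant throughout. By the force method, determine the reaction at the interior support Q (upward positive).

R_Q = 195.9 kN

Take M_Q as the redundant. Released structure: two simple spans PQ and QR with a hinge at Q.
End slopes at the hinge Q, treating each span as simply supported:
  span PQ: UDL 26: wL³/(24EI) = 554.7/EI
  span QR: triangular load, peak 21: w₀L³/(45EI) = 12.6/EI
  relative rotation θ_0 = (554.7 + 12.6)/EI = 567.3/EI
A unit hogging moment at Q produces rotation L₁/(3EI) + L₂/(3EI) = 3.667/EI.
Slope continuity at Q: θ_0 = M_Q·3.667/EI, so M_Q = 567.3/3.667 = 154.7 kN·m (hogging).
Span PQ, ΣM about P with M_Q applied at Q: R_Q^{PQ}·8 = 832 + 154.7, so R_Q^{PQ} = 123.3 kN and R_P = 208 − 123.3 = 84.66 kN.
Span QR, ΣM about R: R_Q^{QR}·3 = 63 + 154.7, so R_Q^{QR} = 72.57 kN and R_R = 31.5 − 72.57 = -41.07 kN.
R_Q = 123.3 + 72.57 = 195.9 kN.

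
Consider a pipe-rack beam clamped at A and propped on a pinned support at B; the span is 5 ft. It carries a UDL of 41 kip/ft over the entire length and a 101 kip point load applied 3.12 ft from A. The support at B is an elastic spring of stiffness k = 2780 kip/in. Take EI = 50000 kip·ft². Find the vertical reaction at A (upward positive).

R_A = 186.7 kip

Take the reaction at B as the redundant and release it; the primary structure is a cantilever fixed at A.
Downward deflection at the released point B due to the loads:
  UDL 41: wL⁴/(8EI) = 3203/EI
  point load 101 at a = 3.12: Pa²(3L − a)/(6EI) = 1947/EI
  δ_0 = 5150/EI
Flexibility coefficient — unit upward force at B: δ_{BB} = L³/(3EI) = 41.67/EI.
With EI = 50000 kip·ft²: δ_0 = 0.103 ft and δ_{BB} = 0.000833 ft/kip.
Compatibility — the spring shortens by R_B/k under the reaction it provides: δ_0 − R_B·δ_{BB} = R_B/k. With 1/k = 1/(2780×12) ft/kip = 0.00003 ft/kip, R_B = δ_0 / (δ_{BB} + 1/k) = 0.103 / (0.000833 + 0.00003) = 119.3 kip.
Vertical equilibrium: R_A = ΣP − R_B = 306 − 119.3 = 186.7 kip.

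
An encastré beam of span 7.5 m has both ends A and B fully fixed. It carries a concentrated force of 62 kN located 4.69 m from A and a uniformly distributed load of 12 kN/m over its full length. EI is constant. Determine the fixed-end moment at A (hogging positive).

M_A = 97.07 kN·m

Release both end moments; the primary structure is a simply-supported span AB with redundants M_A and M_B.
End rotations of the released simple span under the applied load (×1/EI):
  at A: point load 62 at a = 4.69: Pab(L + b)/(6LEI) = 187.2/EI
  at B: point load 62 at a = 4.69: Pab(L + a)/(6LEI) = 221.3/EI
  at A: UDL 12: wL³/(24EI) = 210.9/EI
  at B: UDL 12: wL³/(24EI) = 210.9/EI
  θ_A0 = 398.1/EI,  θ_B0 = 432.3/EI
Flexibility coefficients: a unit moment at one end gives L/(3EI) there and L/(6EI) at the far end, so f₁₁ = f₂₂ = 2.5/EI and f₁₂ = f₂₁ = 1.25/EI.
Compatibility — zero rotation at each built-in end:
  2.5 M_A + 1.25 M_B = 398.1
  1.25 M_A + 2.5 M_B = 432.3
Solving the pair gives M_A = 97.07 kN·m and M_B = 124.4 kN·m (hogging).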